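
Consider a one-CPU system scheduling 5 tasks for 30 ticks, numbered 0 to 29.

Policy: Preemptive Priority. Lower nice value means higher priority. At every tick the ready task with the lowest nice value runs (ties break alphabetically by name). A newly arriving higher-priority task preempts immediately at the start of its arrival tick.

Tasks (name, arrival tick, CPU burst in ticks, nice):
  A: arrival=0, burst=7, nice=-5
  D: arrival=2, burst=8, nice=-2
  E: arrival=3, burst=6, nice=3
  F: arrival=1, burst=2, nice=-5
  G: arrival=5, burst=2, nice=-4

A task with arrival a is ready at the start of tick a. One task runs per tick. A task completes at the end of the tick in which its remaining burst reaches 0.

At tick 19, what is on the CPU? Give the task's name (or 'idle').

t=0: ready={A} → run A
t=1: ready={A,F} → run A
t=2: ready={A,D,F} → run A
t=3: ready={A,D,E,F} → run A
t=4: ready={A,D,E,F} → run A
t=5: ready={A,D,E,F,G} → run A
t=6: ready={A,D,E,F,G} → run A
t=7: ready={D,E,F,G} → run F
t=8: ready={D,E,F,G} → run F
t=9: ready={D,E,G} → run G
t=10: ready={D,E,G} → run G
t=11: ready={D,E} → run D
t=12: ready={D,E} → run D
t=13: ready={D,E} → run D
t=14: ready={D,E} → run D
t=15: ready={D,E} → run D
t=16: ready={D,E} → run D
t=17: ready={D,E} → run D
t=18: ready={D,E} → run D
t=19: ready={E} → run E
t=20: ready={E} → run E
t=21: ready={E} → run E
t=22: ready={E} → run E
t=23: ready={E} → run E
t=24: ready={E} → run E
t=25: (idle)
t=26: (idle)
t=27: (idle)
t=28: (idle)
t=29: (idle)

running at tick 19 = E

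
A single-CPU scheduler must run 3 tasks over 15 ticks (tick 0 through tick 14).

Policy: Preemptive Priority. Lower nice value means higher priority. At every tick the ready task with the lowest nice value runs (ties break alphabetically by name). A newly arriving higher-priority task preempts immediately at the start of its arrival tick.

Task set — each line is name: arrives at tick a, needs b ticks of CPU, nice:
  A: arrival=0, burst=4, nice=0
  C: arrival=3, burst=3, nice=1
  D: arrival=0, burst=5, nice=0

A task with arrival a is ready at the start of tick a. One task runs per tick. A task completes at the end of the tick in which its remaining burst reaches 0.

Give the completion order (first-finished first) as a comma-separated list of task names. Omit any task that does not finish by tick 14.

t=0: ready={A,D} → run A
t=1: ready={A,D} → run A
t=2: ready={A,D} → run A
t=3: ready={A,C,D} → run A
t=4: ready={C,D} → run D
t=5: ready={C,D} → run D
t=6: ready={C,D} → run D
t=7: ready={C,D} → run D
t=8: ready={C,D} → run D
t=9: ready={C} → run C
t=10: ready={C} → run C
t=11: ready={C} → run C
t=12: (idle)
t=13: (idle)
t=14: (idle)

completion order = A, D, C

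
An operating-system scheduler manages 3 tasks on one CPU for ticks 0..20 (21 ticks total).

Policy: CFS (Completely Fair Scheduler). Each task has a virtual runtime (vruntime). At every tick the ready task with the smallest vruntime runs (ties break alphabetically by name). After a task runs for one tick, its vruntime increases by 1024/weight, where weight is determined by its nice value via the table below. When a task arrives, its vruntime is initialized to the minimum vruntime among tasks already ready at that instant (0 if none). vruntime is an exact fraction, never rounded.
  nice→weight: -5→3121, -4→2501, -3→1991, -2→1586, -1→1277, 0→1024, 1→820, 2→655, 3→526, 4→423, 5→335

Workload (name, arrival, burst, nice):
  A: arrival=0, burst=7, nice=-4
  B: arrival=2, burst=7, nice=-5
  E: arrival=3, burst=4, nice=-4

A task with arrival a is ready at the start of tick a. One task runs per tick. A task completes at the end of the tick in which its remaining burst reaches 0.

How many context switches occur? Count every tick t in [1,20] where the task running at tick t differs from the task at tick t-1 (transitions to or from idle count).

context switches = 15

t=0: vr[A=0] → run A
t=1: vr[A=1024/2501] → run A
t=2: vr[A=2048/2501 B=2048/2501] → run A
t=3: vr[A=3072/2501 B=2048/2501 E=2048/2501] → run B
t=4: vr[A=3072/2501 B=8952832/7805621 E=2048/2501] → run E
t=5: vr[A=3072/2501 B=8952832/7805621 E=3072/2501] → run B
t=6: vr[A=3072/2501 B=11513856/7805621 E=3072/2501] → run A
t=7: vr[A=4096/2501 B=11513856/7805621 E=3072/2501] → run E
t=8: vr[A=4096/2501 B=11513856/7805621 E=4096/2501] → run B
t=9: vr[A=4096/2501 B=14074880/7805621 E=4096/2501] → run A
t=10: vr[A=5120/2501 B=14074880/7805621 E=4096/2501] → run E
t=11: vr[A=5120/2501 B=14074880/7805621 E=5120/2501] → run B
t=12: vr[A=5120/2501 B=16635904/7805621 E=5120/2501] → run A
t=13: vr[A=6144/2501 B=16635904/7805621 E=5120/2501] → run E
t=14: vr[A=6144/2501 B=16635904/7805621] → run B
t=15: vr[A=6144/2501 B=19196928/7805621] → run A
t=16: vr[B=19196928/7805621] → run B
t=17: vr[B=21757952/7805621] → run B
t=18: (idle)
t=19: (idle)
t=20: (idle)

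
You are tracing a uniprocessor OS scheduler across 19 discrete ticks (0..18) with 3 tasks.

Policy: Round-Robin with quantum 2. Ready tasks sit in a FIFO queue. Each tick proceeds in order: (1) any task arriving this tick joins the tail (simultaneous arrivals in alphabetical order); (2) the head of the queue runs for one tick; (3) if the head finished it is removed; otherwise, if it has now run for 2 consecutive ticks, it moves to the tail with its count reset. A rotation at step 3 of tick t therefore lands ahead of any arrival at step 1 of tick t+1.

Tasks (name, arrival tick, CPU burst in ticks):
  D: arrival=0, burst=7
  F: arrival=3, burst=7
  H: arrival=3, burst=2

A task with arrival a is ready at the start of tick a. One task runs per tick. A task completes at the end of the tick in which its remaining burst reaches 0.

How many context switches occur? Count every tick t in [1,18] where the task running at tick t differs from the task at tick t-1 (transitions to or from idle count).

t=0: queue=[D] q_used=0 → run D
t=1: queue=[D] q_used=1 → run D
t=2: queue=[D] q_used=0 → run D
t=3: queue=[D,F,H] q_used=1 → run D
t=4: queue=[F,H,D] q_used=0 → run F
t=5: queue=[F,H,D] q_used=1 → run F
t=6: queue=[H,D,F] q_used=0 → run H
t=7: queue=[H,D,F] q_used=1 → run H
t=8: queue=[D,F] q_used=0 → run D
t=9: queue=[D,F] q_used=1 → run D
t=10: queue=[F,D] q_used=0 → run F
t=11: queue=[F,D] q_used=1 → run F
t=12: queue=[D,F] q_used=0 → run D
t=13: queue=[F] q_used=0 → run F
t=14: queue=[F] q_used=1 → run F
t=15: queue=[F] q_used=0 → run F
t=16: (idle)
t=17: (idle)
t=18: (idle)

context switches = 7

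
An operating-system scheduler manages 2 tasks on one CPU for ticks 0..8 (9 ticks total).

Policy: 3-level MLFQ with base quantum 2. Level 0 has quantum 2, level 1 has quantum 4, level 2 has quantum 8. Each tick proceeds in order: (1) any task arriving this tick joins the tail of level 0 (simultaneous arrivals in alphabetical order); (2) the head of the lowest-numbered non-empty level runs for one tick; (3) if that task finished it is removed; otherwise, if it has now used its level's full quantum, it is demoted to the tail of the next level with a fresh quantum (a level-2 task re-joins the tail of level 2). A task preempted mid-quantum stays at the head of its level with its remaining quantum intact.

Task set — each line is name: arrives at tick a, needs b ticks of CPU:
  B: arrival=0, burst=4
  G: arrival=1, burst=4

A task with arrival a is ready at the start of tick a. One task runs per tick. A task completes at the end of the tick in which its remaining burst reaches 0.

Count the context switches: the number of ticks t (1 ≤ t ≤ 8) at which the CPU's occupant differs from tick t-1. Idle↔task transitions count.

t=0: L0/L1/L2 = B/-/- → run B
t=1: L0/L1/L2 = BG/-/- → run B
t=2: L0/L1/L2 = G/B/- → run G
t=3: L0/L1/L2 = G/B/- → run G
t=4: L0/L1/L2 = -/BG/- → run B
t=5: L0/L1/L2 = -/BG/- → run B
t=6: L0/L1/L2 = -/G/- → run G
t=7: L0/L1/L2 = -/G/- → run G
t=8: (idle)

context switches = 4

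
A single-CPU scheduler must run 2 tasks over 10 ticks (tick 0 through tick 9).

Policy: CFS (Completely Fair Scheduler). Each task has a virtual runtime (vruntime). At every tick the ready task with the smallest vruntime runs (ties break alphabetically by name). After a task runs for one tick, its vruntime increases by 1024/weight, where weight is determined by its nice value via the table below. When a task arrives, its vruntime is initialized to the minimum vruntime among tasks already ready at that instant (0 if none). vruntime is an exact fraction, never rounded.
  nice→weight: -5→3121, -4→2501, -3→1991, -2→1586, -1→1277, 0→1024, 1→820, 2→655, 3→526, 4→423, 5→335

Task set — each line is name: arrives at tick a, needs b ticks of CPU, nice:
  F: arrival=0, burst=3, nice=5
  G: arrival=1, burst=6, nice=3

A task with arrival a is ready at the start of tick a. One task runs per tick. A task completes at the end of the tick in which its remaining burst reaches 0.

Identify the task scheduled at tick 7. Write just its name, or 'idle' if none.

running at tick 7 = G

t=0: vr[F=0] → run F
t=1: vr[F=1024/335 G=1024/335] → run F
t=2: vr[F=2048/335 G=1024/335] → run G
t=3: vr[F=2048/335 G=440832/88105] → run G
t=4: vr[F=2048/335 G=612352/88105] → run F
t=5: vr[G=612352/88105] → run G
t=6: vr[G=783872/88105] → run G
t=7: vr[G=955392/88105] → run G
t=8: vr[G=1126912/88105] → run G
t=9: (idle)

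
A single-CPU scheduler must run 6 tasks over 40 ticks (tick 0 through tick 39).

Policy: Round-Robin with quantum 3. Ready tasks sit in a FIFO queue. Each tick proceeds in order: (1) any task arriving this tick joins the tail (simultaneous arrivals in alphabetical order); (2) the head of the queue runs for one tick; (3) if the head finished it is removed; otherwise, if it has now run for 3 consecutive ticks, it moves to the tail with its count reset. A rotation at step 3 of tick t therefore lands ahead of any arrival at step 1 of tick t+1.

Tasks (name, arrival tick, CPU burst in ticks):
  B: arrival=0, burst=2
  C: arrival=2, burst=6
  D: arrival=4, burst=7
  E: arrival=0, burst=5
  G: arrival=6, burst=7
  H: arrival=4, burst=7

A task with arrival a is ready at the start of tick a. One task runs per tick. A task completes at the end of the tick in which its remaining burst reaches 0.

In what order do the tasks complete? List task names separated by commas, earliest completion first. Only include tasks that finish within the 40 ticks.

completion order = B, E, C, D, H, G

t=0: queue=[B,E] q_used=0 → run B
t=1: queue=[B,E] q_used=1 → run B
t=2: queue=[E,C] q_used=0 → run E
t=3: queue=[E,C] q_used=1 → run E
t=4: queue=[E,C,D,H] q_used=2 → run E
t=5: queue=[C,D,H,E] q_used=0 → run C
t=6: queue=[C,D,H,E,G] q_used=1 → run C
t=7: queue=[C,D,H,E,G] q_used=2 → run C
t=8: queue=[D,H,E,G,C] q_used=0 → run D
t=9: queue=[D,H,E,G,C] q_used=1 → run D
t=10: queue=[D,H,E,G,C] q_used=2 → run D
t=11: queue=[H,E,G,C,D] q_used=0 → run H
t=12: queue=[H,E,G,C,D] q_used=1 → run H
t=13: queue=[H,E,G,C,D] q_used=2 → run H
t=14: queue=[E,G,C,D,H] q_used=0 → run E
t=15: queue=[E,G,C,D,H] q_used=1 → run E
t=16: queue=[G,C,D,H] q_used=0 → run G
t=17: queue=[G,C,D,H] q_used=1 → run G
t=18: queue=[G,C,D,H] q_used=2 → run G
t=19: queue=[C,D,H,G] q_used=0 → run C
t=20: queue=[C,D,H,G] q_used=1 → run C
t=21: queue=[C,D,H,G] q_used=2 → run C
t=22: queue=[D,H,G] q_used=0 → run D
t=23: queue=[D,H,G] q_used=1 → run D
t=24: queue=[D,H,G] q_used=2 → run D
t=25: queue=[H,G,D] q_used=0 → run H
t=26: queue=[H,G,D] q_used=1 → run H
t=27: queue=[H,G,D] q_used=2 → run H
t=28: queue=[G,D,H] q_used=0 → run G
t=29: queue=[G,D,H] q_used=1 → run G
t=30: queue=[G,D,H] q_used=2 → run G
t=31: queue=[D,H,G] q_used=0 → run D
t=32: queue=[H,G] q_used=0 → run H
t=33: queue=[G] q_used=0 → run G
t=34: (idle)
t=35: (idle)
t=36: (idle)
t=37: (idle)
t=38: (idle)
t=39: (idle)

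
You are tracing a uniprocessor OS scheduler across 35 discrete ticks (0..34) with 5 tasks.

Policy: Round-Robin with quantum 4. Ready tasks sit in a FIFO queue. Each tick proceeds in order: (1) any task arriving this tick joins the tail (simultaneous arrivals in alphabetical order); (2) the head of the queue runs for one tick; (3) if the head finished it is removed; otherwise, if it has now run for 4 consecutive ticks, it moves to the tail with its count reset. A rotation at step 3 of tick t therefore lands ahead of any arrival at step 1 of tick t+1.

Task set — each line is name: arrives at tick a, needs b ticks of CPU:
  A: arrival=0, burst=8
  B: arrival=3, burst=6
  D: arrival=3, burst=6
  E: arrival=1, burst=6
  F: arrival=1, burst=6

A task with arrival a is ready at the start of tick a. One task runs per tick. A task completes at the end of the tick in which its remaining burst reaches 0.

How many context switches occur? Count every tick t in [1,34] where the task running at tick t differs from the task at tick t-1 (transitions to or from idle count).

context switches = 10

t=0: queue=[A] q_used=0 → run A
t=1: queue=[A,E,F] q_used=1 → run A
t=2: queue=[A,E,F] q_used=2 → run A
t=3: queue=[A,E,F,B,D] q_used=3 → run A
t=4: queue=[E,F,B,D,A] q_used=0 → run E
t=5: queue=[E,F,B,D,A] q_used=1 → run E
t=6: queue=[E,F,B,D,A] q_used=2 → run E
t=7: queue=[E,F,B,D,A] q_used=3 → run E
t=8: queue=[F,B,D,A,E] q_used=0 → run F
t=9: queue=[F,B,D,A,E] q_used=1 → run F
t=10: queue=[F,B,D,A,E] q_used=2 → run F
t=11: queue=[F,B,D,A,E] q_used=3 → run F
t=12: queue=[B,D,A,E,F] q_used=0 → run B
t=13: queue=[B,D,A,E,F] q_used=1 → run B
t=14: queue=[B,D,A,E,F] q_used=2 → run B
t=15: queue=[B,D,A,E,F] q_used=3 → run B
t=16: queue=[D,A,E,F,B] q_used=0 → run D
t=17: queue=[D,A,E,F,B] q_used=1 → run D
t=18: queue=[D,A,E,F,B] q_used=2 → run D
t=19: queue=[D,A,E,F,B] q_used=3 → run D
t=20: queue=[A,E,F,B,D] q_used=0 → run A
t=21: queue=[A,E,F,B,D] q_used=1 → run A
t=22: queue=[A,E,F,B,D] q_used=2 → run A
t=23: queue=[A,E,F,B,D] q_used=3 → run A
t=24: queue=[E,F,B,D] q_used=0 → run E
t=25: queue=[E,F,B,D] q_used=1 → run E
t=26: queue=[F,B,D] q_used=0 → run F
t=27: queue=[F,B,D] q_used=1 → run F
t=28: queue=[B,D] q_used=0 → run B
t=29: queue=[B,D] q_used=1 → run B
t=30: queue=[D] q_used=0 → run D
t=31: queue=[D] q_used=1 → run D
t=32: (idle)
t=33: (idle)
t=34: (idle)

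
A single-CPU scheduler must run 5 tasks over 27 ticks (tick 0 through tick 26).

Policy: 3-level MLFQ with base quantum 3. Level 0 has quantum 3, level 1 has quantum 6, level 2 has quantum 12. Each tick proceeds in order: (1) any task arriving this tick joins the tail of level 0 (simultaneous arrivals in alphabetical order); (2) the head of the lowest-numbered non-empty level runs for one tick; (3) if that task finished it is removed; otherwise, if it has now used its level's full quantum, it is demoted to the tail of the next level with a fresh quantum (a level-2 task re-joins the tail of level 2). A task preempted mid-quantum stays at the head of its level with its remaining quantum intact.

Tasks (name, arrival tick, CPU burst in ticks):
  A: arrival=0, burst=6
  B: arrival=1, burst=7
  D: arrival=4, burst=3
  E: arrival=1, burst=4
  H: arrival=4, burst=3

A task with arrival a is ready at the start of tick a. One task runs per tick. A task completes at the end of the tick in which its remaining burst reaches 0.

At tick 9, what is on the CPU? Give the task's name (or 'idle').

running at tick 9 = D

t=0: L0/L1/L2 = A/-/- → run A
t=1: L0/L1/L2 = ABE/-/- → run A
t=2: L0/L1/L2 = ABE/-/- → run A
t=3: L0/L1/L2 = BE/A/- → run B
t=4: L0/L1/L2 = BEDH/A/- → run B
t=5: L0/L1/L2 = BEDH/A/- → run B
t=6: L0/L1/L2 = EDH/AB/- → run E
t=7: L0/L1/L2 = EDH/AB/- → run E
t=8: L0/L1/L2 = EDH/AB/- → run E
t=9: L0/L1/L2 = DH/ABE/- → run D
t=10: L0/L1/L2 = DH/ABE/- → run D
t=11: L0/L1/L2 = DH/ABE/- → run D
t=12: L0/L1/L2 = H/ABE/- → run H
t=13: L0/L1/L2 = H/ABE/- → run H
t=14: L0/L1/L2 = H/ABE/- → run H
t=15: L0/L1/L2 = -/ABE/- → run A
t=16: L0/L1/L2 = -/ABE/- → run A
t=17: L0/L1/L2 = -/ABE/- → run A
t=18: L0/L1/L2 = -/BE/- → run B
t=19: L0/L1/L2 = -/BE/- → run B
t=20: L0/L1/L2 = -/BE/- → run B
t=21: L0/L1/L2 = -/BE/- → run B
t=22: L0/L1/L2 = -/E/- → run E
t=23: (idle)
t=24: (idle)
t=25: (idle)
t=26: (idle)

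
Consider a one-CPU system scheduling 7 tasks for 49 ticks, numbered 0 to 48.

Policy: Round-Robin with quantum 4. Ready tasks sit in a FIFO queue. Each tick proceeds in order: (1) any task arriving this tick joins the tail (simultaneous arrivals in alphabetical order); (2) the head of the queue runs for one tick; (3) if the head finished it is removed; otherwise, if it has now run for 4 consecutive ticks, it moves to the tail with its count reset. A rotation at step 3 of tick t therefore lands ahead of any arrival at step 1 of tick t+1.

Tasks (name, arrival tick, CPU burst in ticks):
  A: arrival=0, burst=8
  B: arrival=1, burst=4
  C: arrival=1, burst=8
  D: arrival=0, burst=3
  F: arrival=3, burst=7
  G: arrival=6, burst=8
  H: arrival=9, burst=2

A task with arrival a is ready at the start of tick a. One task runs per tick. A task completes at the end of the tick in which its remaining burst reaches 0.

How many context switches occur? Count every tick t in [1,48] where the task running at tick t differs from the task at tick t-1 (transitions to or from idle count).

t=0: queue=[A,D] q_used=0 → run A
t=1: queue=[A,D,B,C] q_used=1 → run A
t=2: queue=[A,D,B,C] q_used=2 → run A
t=3: queue=[A,D,B,C,F] q_used=3 → run A
t=4: queue=[D,B,C,F,A] q_used=0 → run D
t=5: queue=[D,B,C,F,A] q_used=1 → run D
t=6: queue=[D,B,C,F,A,G] q_used=2 → run D
t=7: queue=[B,C,F,A,G] q_used=0 → run B
t=8: queue=[B,C,F,A,G] q_used=1 → run B
t=9: queue=[B,C,F,A,G,H] q_used=2 → run B
t=10: queue=[B,C,F,A,G,H] q_used=3 → run B
t=11: queue=[C,F,A,G,H] q_used=0 → run C
t=12: queue=[C,F,A,G,H] q_used=1 → run C
t=13: queue=[C,F,A,G,H] q_used=2 → run C
t=14: queue=[C,F,A,G,H] q_used=3 → run C
t=15: queue=[F,A,G,H,C] q_used=0 → run F
t=16: queue=[F,A,G,H,C] q_used=1 → run F
t=17: queue=[F,A,G,H,C] q_used=2 → run F
t=18: queue=[F,A,G,H,C] q_used=3 → run F
t=19: queue=[A,G,H,C,F] q_used=0 → run A
t=20: queue=[A,G,H,C,F] q_used=1 → run A
t=21: queue=[A,G,H,C,F] q_used=2 → run A
t=22: queue=[A,G,H,C,F] q_used=3 → run A
t=23: queue=[G,H,C,F] q_used=0 → run G
t=24: queue=[G,H,C,F] q_used=1 → run G
t=25: queue=[G,H,C,F] q_used=2 → run G
t=26: queue=[G,H,C,F] q_used=3 → run G
t=27: queue=[H,C,F,G] q_used=0 → run H
t=28: queue=[H,C,F,G] q_used=1 → run H
t=29: queue=[C,F,G] q_used=0 → run C
t=30: queue=[C,F,G] q_used=1 → run C
t=31: queue=[C,F,G] q_used=2 → run C
t=32: queue=[C,F,G] q_used=3 → run C
t=33: queue=[F,G] q_used=0 → run F
t=34: queue=[F,G] q_used=1 → run F
t=35: queue=[F,G] q_used=2 → run F
t=36: queue=[G] q_used=0 → run G
t=37: queue=[G] q_used=1 → run G
t=38: queue=[G] q_used=2 → run G
t=39: queue=[G] q_used=3 → run G
t=40: (idle)
t=41: (idle)
t=42: (idle)
t=43: (idle)
t=44: (idle)
t=45: (idle)
t=46: (idle)
t=47: (idle)
t=48: (idle)

context switches = 11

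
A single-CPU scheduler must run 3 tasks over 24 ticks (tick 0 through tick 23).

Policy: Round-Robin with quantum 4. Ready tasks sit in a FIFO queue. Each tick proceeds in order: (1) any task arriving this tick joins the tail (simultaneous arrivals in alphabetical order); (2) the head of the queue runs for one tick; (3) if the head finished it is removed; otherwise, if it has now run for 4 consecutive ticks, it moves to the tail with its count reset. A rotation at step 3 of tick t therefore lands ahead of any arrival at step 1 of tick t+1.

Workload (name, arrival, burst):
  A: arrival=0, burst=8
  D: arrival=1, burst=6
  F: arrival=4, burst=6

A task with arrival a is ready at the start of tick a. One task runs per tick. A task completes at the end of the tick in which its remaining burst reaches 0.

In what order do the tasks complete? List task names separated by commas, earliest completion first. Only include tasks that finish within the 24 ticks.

t=0: queue=[A] q_used=0 → run A
t=1: queue=[A,D] q_used=1 → run A
t=2: queue=[A,D] q_used=2 → run A
t=3: queue=[A,D] q_used=3 → run A
t=4: queue=[D,A,F] q_used=0 → run D
t=5: queue=[D,A,F] q_used=1 → run D
t=6: queue=[D,A,F] q_used=2 → run D
t=7: queue=[D,A,F] q_used=3 → run D
t=8: queue=[A,F,D] q_used=0 → run A
t=9: queue=[A,F,D] q_used=1 → run A
t=10: queue=[A,F,D] q_used=2 → run A
t=11: queue=[A,F,D] q_used=3 → run A
t=12: queue=[F,D] q_used=0 → run F
t=13: queue=[F,D] q_used=1 → run F
t=14: queue=[F,D] q_used=2 → run F
t=15: queue=[F,D] q_used=3 → run F
t=16: queue=[D,F] q_used=0 → run D
t=17: queue=[D,F] q_used=1 → run D
t=18: queue=[F] q_used=0 → run F
t=19: queue=[F] q_used=1 → run F
t=20: (idle)
t=21: (idle)
t=22: (idle)
t=23: (idle)

completion order = A, D, F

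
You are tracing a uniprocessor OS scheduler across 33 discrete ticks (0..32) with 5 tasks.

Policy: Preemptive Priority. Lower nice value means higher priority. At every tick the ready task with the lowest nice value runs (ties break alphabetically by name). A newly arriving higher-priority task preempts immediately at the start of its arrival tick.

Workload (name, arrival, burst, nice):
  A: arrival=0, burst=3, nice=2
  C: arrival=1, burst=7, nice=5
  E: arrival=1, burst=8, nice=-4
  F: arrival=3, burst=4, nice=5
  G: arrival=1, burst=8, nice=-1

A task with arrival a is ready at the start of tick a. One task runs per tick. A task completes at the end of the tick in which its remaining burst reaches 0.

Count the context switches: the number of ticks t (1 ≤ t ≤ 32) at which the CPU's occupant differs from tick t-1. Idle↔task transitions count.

context switches = 6

t=0: ready={A} → run A
t=1: ready={A,C,E,G} → run E
t=2: ready={A,C,E,G} → run E
t=3: ready={A,C,E,F,G} → run E
t=4: ready={A,C,E,F,G} → run E
t=5: ready={A,C,E,F,G} → run E
t=6: ready={A,C,E,F,G} → run E
t=7: ready={A,C,E,F,G} → run E
t=8: ready={A,C,E,F,G} → run E
t=9: ready={A,C,F,G} → run G
t=10: ready={A,C,F,G} → run G
t=11: ready={A,C,F,G} → run G
t=12: ready={A,C,F,G} → run G
t=13: ready={A,C,F,G} → run G
t=14: ready={A,C,F,G} → run G
t=15: ready={A,C,F,G} → run G
t=16: ready={A,C,F,G} → run G
t=17: ready={A,C,F} → run A
t=18: ready={A,C,F} → run A
t=19: ready={C,F} → run C
t=20: ready={C,F} → run C
t=21: ready={C,F} → run C
t=22: ready={C,F} → run C
t=23: ready={C,F} → run C
t=24: ready={C,F} → run C
t=25: ready={C,F} → run C
t=26: ready={F} → run F
t=27: ready={F} → run F
t=28: ready={F} → run F
t=29: ready={F} → run F
t=30: (idle)
t=31: (idle)
t=32: (idle)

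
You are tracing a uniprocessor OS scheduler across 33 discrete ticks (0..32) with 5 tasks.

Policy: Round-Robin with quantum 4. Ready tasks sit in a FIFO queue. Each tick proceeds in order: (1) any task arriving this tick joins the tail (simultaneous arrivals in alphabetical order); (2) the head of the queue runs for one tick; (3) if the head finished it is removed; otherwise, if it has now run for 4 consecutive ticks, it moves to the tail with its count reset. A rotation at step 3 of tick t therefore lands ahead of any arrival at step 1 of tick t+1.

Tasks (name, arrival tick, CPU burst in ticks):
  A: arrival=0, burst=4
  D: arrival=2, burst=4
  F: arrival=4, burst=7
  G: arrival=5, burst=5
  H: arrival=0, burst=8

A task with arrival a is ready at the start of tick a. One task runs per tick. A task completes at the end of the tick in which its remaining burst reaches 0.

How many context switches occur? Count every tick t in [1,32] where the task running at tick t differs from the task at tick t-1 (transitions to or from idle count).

t=0: queue=[A,H] q_used=0 → run A
t=1: queue=[A,H] q_used=1 → run A
t=2: queue=[A,H,D] q_used=2 → run A
t=3: queue=[A,H,D] q_used=3 → run A
t=4: queue=[H,D,F] q_used=0 → run H
t=5: queue=[H,D,F,G] q_used=1 → run H
t=6: queue=[H,D,F,G] q_used=2 → run H
t=7: queue=[H,D,F,G] q_used=3 → run H
t=8: queue=[D,F,G,H] q_used=0 → run D
t=9: queue=[D,F,G,H] q_used=1 → run D
t=10: queue=[D,F,G,H] q_used=2 → run D
t=11: queue=[D,F,G,H] q_used=3 → run D
t=12: queue=[F,G,H] q_used=0 → run F
t=13: queue=[F,G,H] q_used=1 → run F
t=14: queue=[F,G,H] q_used=2 → run F
t=15: queue=[F,G,H] q_used=3 → run F
t=16: queue=[G,H,F] q_used=0 → run G
t=17: queue=[G,H,F] q_used=1 → run G
t=18: queue=[G,H,F] q_used=2 → run G
t=19: queue=[G,H,F] q_used=3 → run G
t=20: queue=[H,F,G] q_used=0 → run H
t=21: queue=[H,F,G] q_used=1 → run H
t=22: queue=[H,F,G] q_used=2 → run H
t=23: queue=[H,F,G] q_used=3 → run H
t=24: queue=[F,G] q_used=0 → run F
t=25: queue=[F,G] q_used=1 → run F
t=26: queue=[F,G] q_used=2 → run F
t=27: queue=[G] q_used=0 → run G
t=28: (idle)
t=29: (idle)
t=30: (idle)
t=31: (idle)
t=32: (idle)

context switches = 8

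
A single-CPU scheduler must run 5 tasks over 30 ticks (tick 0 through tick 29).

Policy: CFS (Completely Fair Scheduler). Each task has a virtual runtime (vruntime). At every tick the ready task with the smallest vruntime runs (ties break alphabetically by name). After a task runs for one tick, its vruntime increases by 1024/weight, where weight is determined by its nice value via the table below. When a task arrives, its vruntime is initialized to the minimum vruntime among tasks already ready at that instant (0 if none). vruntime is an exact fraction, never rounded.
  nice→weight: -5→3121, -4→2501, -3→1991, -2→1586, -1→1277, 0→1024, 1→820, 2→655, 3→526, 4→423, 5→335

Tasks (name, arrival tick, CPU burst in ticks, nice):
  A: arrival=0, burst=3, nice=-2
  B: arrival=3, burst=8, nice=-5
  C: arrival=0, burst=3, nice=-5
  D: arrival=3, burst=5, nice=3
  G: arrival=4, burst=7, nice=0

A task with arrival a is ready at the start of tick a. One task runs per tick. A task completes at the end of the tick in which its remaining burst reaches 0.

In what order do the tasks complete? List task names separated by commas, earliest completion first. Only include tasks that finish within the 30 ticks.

completion order = C, A, B, G, D

t=0: vr[A=0 C=0] → run A
t=1: vr[A=512/793 C=0] → run C
t=2: vr[A=512/793 C=1024/3121] → run C
t=3: vr[A=512/793 B=512/793 C=2048/3121 D=512/793] → run A
t=4: vr[A=1024/793 B=512/793 C=2048/3121 D=512/793 G=512/793] → run B
t=5: vr[A=1024/793 B=2409984/2474953 C=2048/3121 D=512/793 G=512/793] → run D
t=6: vr[A=1024/793 B=2409984/2474953 C=2048/3121 D=540672/208559 G=512/793] → run G
t=7: vr[A=1024/793 B=2409984/2474953 C=2048/3121 D=540672/208559 G=1305/793] → run C
t=8: vr[A=1024/793 B=2409984/2474953 D=540672/208559 G=1305/793] → run B
t=9: vr[A=1024/793 B=3222016/2474953 D=540672/208559 G=1305/793] → run A
t=10: vr[B=3222016/2474953 D=540672/208559 G=1305/793] → run B
t=11: vr[B=4034048/2474953 D=540672/208559 G=1305/793] → run B
t=12: vr[B=4846080/2474953 D=540672/208559 G=1305/793] → run G
t=13: vr[B=4846080/2474953 D=540672/208559 G=2098/793] → run B
t=14: vr[B=5658112/2474953 D=540672/208559 G=2098/793] → run B
t=15: vr[B=6470144/2474953 D=540672/208559 G=2098/793] → run D
t=16: vr[B=6470144/2474953 D=946688/208559 G=2098/793] → run B
t=17: vr[B=7282176/2474953 D=946688/208559 G=2098/793] → run G
t=18: vr[B=7282176/2474953 D=946688/208559 G=2891/793] → run B
t=19: vr[D=946688/208559 G=2891/793] → run G
t=20: vr[D=946688/208559 G=3684/793] → run D
t=21: vr[D=1352704/208559 G=3684/793] → run G
t=22: vr[D=1352704/208559 G=4477/793] → run G
t=23: vr[D=1352704/208559 G=5270/793] → run D
t=24: vr[D=1758720/208559 G=5270/793] → run G
t=25: vr[D=1758720/208559] → run D
t=26: (idle)
t=27: (idle)
t=28: (idle)
t=29: (idle)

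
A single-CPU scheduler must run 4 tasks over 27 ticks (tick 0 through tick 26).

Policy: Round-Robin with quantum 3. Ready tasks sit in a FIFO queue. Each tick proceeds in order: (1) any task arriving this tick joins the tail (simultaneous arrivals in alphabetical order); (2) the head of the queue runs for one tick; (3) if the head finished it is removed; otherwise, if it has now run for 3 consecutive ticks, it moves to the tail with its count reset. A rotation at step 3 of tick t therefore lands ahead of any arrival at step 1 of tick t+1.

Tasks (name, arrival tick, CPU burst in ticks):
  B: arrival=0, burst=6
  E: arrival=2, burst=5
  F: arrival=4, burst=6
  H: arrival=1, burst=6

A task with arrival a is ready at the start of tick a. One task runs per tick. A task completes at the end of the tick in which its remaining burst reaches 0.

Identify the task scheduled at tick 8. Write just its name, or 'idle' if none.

running at tick 8 = E

t=0: queue=[B] q_used=0 → run B
t=1: queue=[B,H] q_used=1 → run B
t=2: queue=[B,H,E] q_used=2 → run B
t=3: queue=[H,E,B] q_used=0 → run H
t=4: queue=[H,E,B,F] q_used=1 → run H
t=5: queue=[H,E,B,F] q_used=2 → run H
t=6: queue=[E,B,F,H] q_used=0 → run E
t=7: queue=[E,B,F,H] q_used=1 → run E
t=8: queue=[E,B,F,H] q_used=2 → run E
t=9: queue=[B,F,H,E] q_used=0 → run B
t=10: queue=[B,F,H,E] q_used=1 → run B
t=11: queue=[B,F,H,E] q_used=2 → run B
t=12: queue=[F,H,E] q_used=0 → run F
t=13: queue=[F,H,E] q_used=1 → run F
t=14: queue=[F,H,E] q_used=2 → run F
t=15: queue=[H,E,F] q_used=0 → run H
t=16: queue=[H,E,F] q_used=1 → run H
t=17: queue=[H,E,F] q_used=2 → run H
t=18: queue=[E,F] q_used=0 → run E
t=19: queue=[E,F] q_used=1 → run E
t=20: queue=[F] q_used=0 → run F
t=21: queue=[F] q_used=1 → run F
t=22: queue=[F] q_used=2 → run F
t=23: (idle)
t=24: (idle)
t=25: (idle)
t=26: (idle)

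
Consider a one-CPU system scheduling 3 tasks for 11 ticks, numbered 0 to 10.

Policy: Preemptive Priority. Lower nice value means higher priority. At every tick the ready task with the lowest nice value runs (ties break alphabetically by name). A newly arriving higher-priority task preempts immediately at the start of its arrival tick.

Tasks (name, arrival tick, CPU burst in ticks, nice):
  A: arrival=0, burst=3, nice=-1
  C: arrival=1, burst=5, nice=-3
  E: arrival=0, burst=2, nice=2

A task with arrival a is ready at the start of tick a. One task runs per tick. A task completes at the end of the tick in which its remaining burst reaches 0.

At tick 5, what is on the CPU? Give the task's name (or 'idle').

running at tick 5 = C

t=0: ready={A,E} → run A
t=1: ready={A,C,E} → run C
t=2: ready={A,C,E} → run C
t=3: ready={A,C,E} → run C
t=4: ready={A,C,E} → run C
t=5: ready={A,C,E} → run C
t=6: ready={A,E} → run A
t=7: ready={A,E} → run A
t=8: ready={E} → run E
t=9: ready={E} → run E
t=10: (idle)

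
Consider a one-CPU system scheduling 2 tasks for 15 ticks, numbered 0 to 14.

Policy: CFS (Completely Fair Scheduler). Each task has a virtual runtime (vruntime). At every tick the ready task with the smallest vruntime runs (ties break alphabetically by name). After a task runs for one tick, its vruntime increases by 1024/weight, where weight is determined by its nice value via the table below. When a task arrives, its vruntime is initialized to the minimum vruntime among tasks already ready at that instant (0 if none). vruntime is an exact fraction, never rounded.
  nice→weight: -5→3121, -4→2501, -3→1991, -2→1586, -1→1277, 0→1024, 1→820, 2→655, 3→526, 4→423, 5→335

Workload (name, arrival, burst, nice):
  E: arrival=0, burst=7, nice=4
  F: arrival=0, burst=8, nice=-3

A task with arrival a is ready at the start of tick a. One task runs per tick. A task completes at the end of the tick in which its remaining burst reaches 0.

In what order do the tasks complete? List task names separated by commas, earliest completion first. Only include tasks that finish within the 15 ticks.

completion order = F, E

t=0: vr[E=0 F=0] → run E
t=1: vr[E=1024/423 F=0] → run F
t=2: vr[E=1024/423 F=1024/1991] → run F
t=3: vr[E=1024/423 F=2048/1991] → run F
t=4: vr[E=1024/423 F=3072/1991] → run F
t=5: vr[E=1024/423 F=4096/1991] → run F
t=6: vr[E=1024/423 F=5120/1991] → run E
t=7: vr[E=2048/423 F=5120/1991] → run F
t=8: vr[E=2048/423 F=6144/1991] → run F
t=9: vr[E=2048/423 F=7168/1991] → run F
t=10: vr[E=2048/423] → run E
t=11: vr[E=1024/141] → run E
t=12: vr[E=4096/423] → run E
t=13: vr[E=5120/423] → run E
t=14: vr[E=2048/141] → run E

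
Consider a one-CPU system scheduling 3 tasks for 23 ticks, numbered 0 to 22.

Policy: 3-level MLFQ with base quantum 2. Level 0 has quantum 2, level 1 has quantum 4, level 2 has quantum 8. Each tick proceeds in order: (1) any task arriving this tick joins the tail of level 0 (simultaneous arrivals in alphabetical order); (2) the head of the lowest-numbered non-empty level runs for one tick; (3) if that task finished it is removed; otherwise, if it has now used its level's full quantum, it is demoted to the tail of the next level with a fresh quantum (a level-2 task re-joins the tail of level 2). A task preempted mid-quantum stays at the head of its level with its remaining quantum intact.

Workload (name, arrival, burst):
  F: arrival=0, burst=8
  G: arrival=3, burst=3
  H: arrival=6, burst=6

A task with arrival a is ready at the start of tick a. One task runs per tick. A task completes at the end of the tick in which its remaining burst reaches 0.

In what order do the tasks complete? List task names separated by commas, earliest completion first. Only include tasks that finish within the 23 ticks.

completion order = G, H, F

t=0: L0/L1/L2 = F/-/- → run F
t=1: L0/L1/L2 = F/-/- → run F
t=2: L0/L1/L2 = -/F/- → run F
t=3: L0/L1/L2 = G/F/- → run G
t=4: L0/L1/L2 = G/F/- → run G
t=5: L0/L1/L2 = -/FG/- → run F
t=6: L0/L1/L2 = H/FG/- → run H
t=7: L0/L1/L2 = H/FG/- → run H
t=8: L0/L1/L2 = -/FGH/- → run F
t=9: L0/L1/L2 = -/FGH/- → run F
t=10: L0/L1/L2 = -/GH/F → run G
t=11: L0/L1/L2 = -/H/F → run H
t=12: L0/L1/L2 = -/H/F → run H
t=13: L0/L1/L2 = -/H/F → run H
t=14: L0/L1/L2 = -/H/F → run H
t=15: L0/L1/L2 = -/-/F → run F
t=16: L0/L1/L2 = -/-/F → run F
t=17: (idle)
t=18: (idle)
t=19: (idle)
t=20: (idle)
t=21: (idle)
t=22: (idle)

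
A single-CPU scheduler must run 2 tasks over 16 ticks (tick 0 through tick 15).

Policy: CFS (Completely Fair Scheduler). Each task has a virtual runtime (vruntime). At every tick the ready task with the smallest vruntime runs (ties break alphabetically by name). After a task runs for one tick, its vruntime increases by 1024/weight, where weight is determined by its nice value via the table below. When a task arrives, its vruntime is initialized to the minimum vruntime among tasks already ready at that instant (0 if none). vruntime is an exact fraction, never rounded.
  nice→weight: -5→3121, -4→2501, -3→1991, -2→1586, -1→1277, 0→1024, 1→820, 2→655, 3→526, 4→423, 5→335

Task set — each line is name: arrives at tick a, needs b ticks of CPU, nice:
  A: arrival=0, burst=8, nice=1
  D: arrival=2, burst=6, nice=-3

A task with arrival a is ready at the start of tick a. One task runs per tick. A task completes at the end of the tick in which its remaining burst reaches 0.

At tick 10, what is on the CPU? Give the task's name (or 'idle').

t=0: vr[A=0] → run A
t=1: vr[A=256/205] → run A
t=2: vr[A=512/205 D=512/205] → run A
t=3: vr[A=768/205 D=512/205] → run D
t=4: vr[A=768/205 D=1229312/408155] → run D
t=5: vr[A=768/205 D=1439232/408155] → run D
t=6: vr[A=768/205 D=1649152/408155] → run A
t=7: vr[A=1024/205 D=1649152/408155] → run D
t=8: vr[A=1024/205 D=1859072/408155] → run D
t=9: vr[A=1024/205 D=2068992/408155] → run A
t=10: vr[A=256/41 D=2068992/408155] → run D
t=11: vr[A=256/41] → run A
t=12: vr[A=1536/205] → run A
t=13: vr[A=1792/205] → run A
t=14: (idle)
t=15: (idle)

running at tick 10 = D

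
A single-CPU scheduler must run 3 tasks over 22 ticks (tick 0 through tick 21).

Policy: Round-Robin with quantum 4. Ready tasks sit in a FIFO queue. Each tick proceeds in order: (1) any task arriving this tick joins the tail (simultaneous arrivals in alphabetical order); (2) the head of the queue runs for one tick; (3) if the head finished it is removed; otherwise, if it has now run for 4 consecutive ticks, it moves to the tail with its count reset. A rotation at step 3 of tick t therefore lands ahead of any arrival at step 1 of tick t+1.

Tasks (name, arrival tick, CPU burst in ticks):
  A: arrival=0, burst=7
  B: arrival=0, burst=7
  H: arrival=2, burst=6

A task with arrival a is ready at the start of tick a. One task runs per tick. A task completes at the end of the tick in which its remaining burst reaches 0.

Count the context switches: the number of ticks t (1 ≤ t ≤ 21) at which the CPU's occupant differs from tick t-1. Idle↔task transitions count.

context switches = 6

t=0: queue=[A,B] q_used=0 → run A
t=1: queue=[A,B] q_used=1 → run A
t=2: queue=[A,B,H] q_used=2 → run A
t=3: queue=[A,B,H] q_used=3 → run A
t=4: queue=[B,H,A] q_used=0 → run B
t=5: queue=[B,H,A] q_used=1 → run B
t=6: queue=[B,H,A] q_used=2 → run B
t=7: queue=[B,H,A] q_used=3 → run B
t=8: queue=[H,A,B] q_used=0 → run H
t=9: queue=[H,A,B] q_used=1 → run H
t=10: queue=[H,A,B] q_used=2 → run H
t=11: queue=[H,A,B] q_used=3 → run H
t=12: queue=[A,B,H] q_used=0 → run A
t=13: queue=[A,B,H] q_used=1 → run A
t=14: queue=[A,B,H] q_used=2 → run A
t=15: queue=[B,H] q_used=0 → run B
t=16: queue=[B,H] q_used=1 → run B
t=17: queue=[B,H] q_used=2 → run B
t=18: queue=[H] q_used=0 → run H
t=19: queue=[H] q_used=1 → run H
t=20: (idle)
t=21: (idle)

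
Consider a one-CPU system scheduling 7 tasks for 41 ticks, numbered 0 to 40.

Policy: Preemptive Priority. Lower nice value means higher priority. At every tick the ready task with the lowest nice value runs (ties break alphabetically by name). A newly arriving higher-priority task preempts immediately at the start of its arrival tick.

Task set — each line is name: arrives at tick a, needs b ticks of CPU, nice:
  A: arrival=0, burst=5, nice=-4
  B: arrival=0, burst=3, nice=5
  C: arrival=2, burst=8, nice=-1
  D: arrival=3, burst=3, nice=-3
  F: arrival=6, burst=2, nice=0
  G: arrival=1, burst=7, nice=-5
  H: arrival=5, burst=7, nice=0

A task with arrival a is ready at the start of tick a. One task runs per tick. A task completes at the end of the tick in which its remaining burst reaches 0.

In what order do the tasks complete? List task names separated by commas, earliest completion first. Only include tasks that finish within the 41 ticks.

completion order = G, A, D, C, F, H, B

t=0: ready={A,B} → run A
t=1: ready={A,B,G} → run G
t=2: ready={A,B,C,G} → run G
t=3: ready={A,B,C,D,G} → run G
t=4: ready={A,B,C,D,G} → run G
t=5: ready={A,B,C,D,G,H} → run G
t=6: ready={A,B,C,D,F,G,H} → run G
t=7: ready={A,B,C,D,F,G,H} → run G
t=8: ready={A,B,C,D,F,H} → run A
t=9: ready={A,B,C,D,F,H} → run A
t=10: ready={A,B,C,D,F,H} → run A
t=11: ready={A,B,C,D,F,H} → run A
t=12: ready={B,C,D,F,H} → run D
t=13: ready={B,C,D,F,H} → run D
t=14: ready={B,C,D,F,H} → run D
t=15: ready={B,C,F,H} → run C
t=16: ready={B,C,F,H} → run C
t=17: ready={B,C,F,H} → run C
t=18: ready={B,C,F,H} → run C
t=19: ready={B,C,F,H} → run C
t=20: ready={B,C,F,H} → run C
t=21: ready={B,C,F,H} → run C
t=22: ready={B,C,F,H} → run C
t=23: ready={B,F,H} → run F
t=24: ready={B,F,H} → run F
t=25: ready={B,H} → run H
t=26: ready={B,H} → run H
t=27: ready={B,H} → run H
t=28: ready={B,H} → run H
t=29: ready={B,H} → run H
t=30: ready={B,H} → run H
t=31: ready={B,H} → run H
t=32: ready={B} → run B
t=33: ready={B} → run B
t=34: ready={B} → run B
t=35: (idle)
t=36: (idle)
t=37: (idle)
t=38: (idle)
t=39: (idle)
t=40: (idle)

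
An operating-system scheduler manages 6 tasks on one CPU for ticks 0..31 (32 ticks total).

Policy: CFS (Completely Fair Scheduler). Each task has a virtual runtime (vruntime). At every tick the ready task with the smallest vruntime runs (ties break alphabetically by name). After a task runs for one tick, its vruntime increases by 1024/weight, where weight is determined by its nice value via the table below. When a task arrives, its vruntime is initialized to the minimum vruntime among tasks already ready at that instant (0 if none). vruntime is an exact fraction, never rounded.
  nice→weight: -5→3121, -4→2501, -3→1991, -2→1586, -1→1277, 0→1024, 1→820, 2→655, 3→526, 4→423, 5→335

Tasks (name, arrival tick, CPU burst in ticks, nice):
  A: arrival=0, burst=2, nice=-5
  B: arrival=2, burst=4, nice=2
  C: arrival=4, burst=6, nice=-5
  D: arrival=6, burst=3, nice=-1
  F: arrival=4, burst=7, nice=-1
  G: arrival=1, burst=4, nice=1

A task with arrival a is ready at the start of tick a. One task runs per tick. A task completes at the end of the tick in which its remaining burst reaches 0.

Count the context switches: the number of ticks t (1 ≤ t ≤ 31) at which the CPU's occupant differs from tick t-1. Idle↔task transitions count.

context switches = 23

t=0: vr[A=0] → run A
t=1: vr[A=1024/3121 G=1024/3121] → run A
t=2: vr[B=1024/3121 G=1024/3121] → run B
t=3: vr[B=3866624/2044255 G=1024/3121] → run G
t=4: vr[B=3866624/2044255 C=1008896/639805 F=1008896/639805 G=1008896/639805] → run C
t=5: vr[B=3866624/2044255 C=1218816/639805 F=1008896/639805 G=1008896/639805] → run F
t=6: vr[B=3866624/2044255 C=1218816/639805 D=1008896/639805 F=1943520512/817030985 G=1008896/639805] → run D
t=7: vr[B=3866624/2044255 C=1218816/639805 D=1943520512/817030985 F=1943520512/817030985 G=1008896/639805] → run G
t=8: vr[B=3866624/2044255 C=1218816/639805 D=1943520512/817030985 F=1943520512/817030985 G=1807872/639805] → run B
t=9: vr[B=7062528/2044255 C=1218816/639805 D=1943520512/817030985 F=1943520512/817030985 G=1807872/639805] → run C
t=10: vr[B=7062528/2044255 C=1428736/639805 D=1943520512/817030985 F=1943520512/817030985 G=1807872/639805] → run C
t=11: vr[B=7062528/2044255 C=1638656/639805 D=1943520512/817030985 F=1943520512/817030985 G=1807872/639805] → run D
t=12: vr[B=7062528/2044255 C=1638656/639805 D=2598680832/817030985 F=1943520512/817030985 G=1807872/639805] → run F
t=13: vr[B=7062528/2044255 C=1638656/639805 D=2598680832/817030985 F=2598680832/817030985 G=1807872/639805] → run C
t=14: vr[B=7062528/2044255 C=1848576/639805 D=2598680832/817030985 F=2598680832/817030985 G=1807872/639805] → run G
t=15: vr[B=7062528/2044255 C=1848576/639805 D=2598680832/817030985 F=2598680832/817030985 G=2606848/639805] → run C
t=16: vr[B=7062528/2044255 C=2058496/639805 D=2598680832/817030985 F=2598680832/817030985 G=2606848/639805] → run D
t=17: vr[B=7062528/2044255 C=2058496/639805 F=2598680832/817030985 G=2606848/639805] → run F
t=18: vr[B=7062528/2044255 C=2058496/639805 F=3253841152/817030985 G=2606848/639805] → run C
t=19: vr[B=7062528/2044255 F=3253841152/817030985 G=2606848/639805] → run B
t=20: vr[B=10258432/2044255 F=3253841152/817030985 G=2606848/639805] → run F
t=21: vr[B=10258432/2044255 F=3909001472/817030985 G=2606848/639805] → run G
t=22: vr[B=10258432/2044255 F=3909001472/817030985] → run F
t=23: vr[B=10258432/2044255 F=4564161792/817030985] → run B
t=24: vr[F=4564161792/817030985] → run F
t=25: vr[F=5219322112/817030985] → run F
t=26: (idle)
t=27: (idle)
t=28: (idle)
t=29: (idle)
t=30: (idle)
t=31: (idle)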